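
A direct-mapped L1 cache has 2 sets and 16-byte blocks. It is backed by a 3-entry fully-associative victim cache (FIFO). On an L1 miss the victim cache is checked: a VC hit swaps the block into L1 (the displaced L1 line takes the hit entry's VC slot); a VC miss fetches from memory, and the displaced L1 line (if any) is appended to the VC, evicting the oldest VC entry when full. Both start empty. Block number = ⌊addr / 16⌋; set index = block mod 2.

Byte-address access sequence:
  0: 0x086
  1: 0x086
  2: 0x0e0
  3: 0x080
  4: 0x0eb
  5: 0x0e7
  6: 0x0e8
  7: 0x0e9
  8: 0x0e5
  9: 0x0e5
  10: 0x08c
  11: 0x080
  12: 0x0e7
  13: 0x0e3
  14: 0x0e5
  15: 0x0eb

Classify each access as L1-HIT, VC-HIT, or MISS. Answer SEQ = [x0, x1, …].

0: 0x86 (blk 8, set 0) → MISS  vc=[]
1: 0x86 (blk 8, set 0) → L1-HIT  vc=[]
2: 0xe0 (blk 14, set 0) → MISS  vc=[8]
3: 0x80 (blk 8, set 0) → VC-HIT  vc=[14]
4: 0xeb (blk 14, set 0) → VC-HIT  vc=[8]
5: 0xe7 (blk 14, set 0) → L1-HIT  vc=[8]
6: 0xe8 (blk 14, set 0) → L1-HIT  vc=[8]
7: 0xe9 (blk 14, set 0) → L1-HIT  vc=[8]
8: 0xe5 (blk 14, set 0) → L1-HIT  vc=[8]
9: 0xe5 (blk 14, set 0) → L1-HIT  vc=[8]
10: 0x8c (blk 8, set 0) → VC-HIT  vc=[14]
11: 0x80 (blk 8, set 0) → L1-HIT  vc=[14]
12: 0xe7 (blk 14, set 0) → VC-HIT  vc=[8]
13: 0xe3 (blk 14, set 0) → L1-HIT  vc=[8]
14: 0xe5 (blk 14, set 0) → L1-HIT  vc=[8]
15: 0xeb (blk 14, set 0) → L1-HIT  vc=[8]

SEQ = [MISS, L1-HIT, MISS, VC-HIT, VC-HIT, L1-HIT, L1-HIT, L1-HIT, L1-HIT, L1-HIT, VC-HIT, L1-HIT, VC-HIT, L1-HIT, L1-HIT, L1-HIT]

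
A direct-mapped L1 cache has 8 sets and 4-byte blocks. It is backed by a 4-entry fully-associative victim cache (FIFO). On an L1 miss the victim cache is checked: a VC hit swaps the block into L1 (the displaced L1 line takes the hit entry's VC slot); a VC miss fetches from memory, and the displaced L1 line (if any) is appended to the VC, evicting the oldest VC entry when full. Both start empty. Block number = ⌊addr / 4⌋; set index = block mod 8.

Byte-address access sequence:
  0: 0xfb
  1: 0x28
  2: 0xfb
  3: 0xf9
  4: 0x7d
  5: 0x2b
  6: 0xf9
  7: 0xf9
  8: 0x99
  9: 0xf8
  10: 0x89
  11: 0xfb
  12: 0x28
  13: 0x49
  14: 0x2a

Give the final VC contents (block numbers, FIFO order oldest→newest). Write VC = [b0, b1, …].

0: 0xfb (blk 62, set 6) → MISS  vc=[]
1: 0x28 (blk 10, set 2) → MISS  vc=[]
2: 0xfb (blk 62, set 6) → L1-HIT  vc=[]
3: 0xf9 (blk 62, set 6) → L1-HIT  vc=[]
4: 0x7d (blk 31, set 7) → MISS  vc=[]
5: 0x2b (blk 10, set 2) → L1-HIT  vc=[]
6: 0xf9 (blk 62, set 6) → L1-HIT  vc=[]
7: 0xf9 (blk 62, set 6) → L1-HIT  vc=[]
8: 0x99 (blk 38, set 6) → MISS  vc=[62]
9: 0xf8 (blk 62, set 6) → VC-HIT  vc=[38]
10: 0x89 (blk 34, set 2) → MISS  vc=[38, 10]
11: 0xfb (blk 62, set 6) → L1-HIT  vc=[38, 10]
12: 0x28 (blk 10, set 2) → VC-HIT  vc=[38, 34]
13: 0x49 (blk 18, set 2) → MISS  vc=[38, 34, 10]
14: 0x2a (blk 10, set 2) → VC-HIT  vc=[38, 34, 18]

VC = [38, 34, 18]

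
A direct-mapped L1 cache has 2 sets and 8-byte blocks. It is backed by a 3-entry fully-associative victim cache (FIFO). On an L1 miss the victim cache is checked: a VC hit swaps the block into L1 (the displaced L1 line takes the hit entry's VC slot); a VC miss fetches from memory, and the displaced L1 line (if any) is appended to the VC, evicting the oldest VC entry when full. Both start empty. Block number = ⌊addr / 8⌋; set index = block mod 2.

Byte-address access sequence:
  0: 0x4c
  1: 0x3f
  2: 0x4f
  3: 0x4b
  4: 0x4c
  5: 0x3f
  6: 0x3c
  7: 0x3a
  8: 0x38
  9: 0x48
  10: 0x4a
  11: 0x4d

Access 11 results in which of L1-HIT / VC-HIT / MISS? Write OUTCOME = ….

0: 0x4c (blk 9, set 1) → MISS  vc=[]
1: 0x3f (blk 7, set 1) → MISS  vc=[9]
2: 0x4f (blk 9, set 1) → VC-HIT  vc=[7]
3: 0x4b (blk 9, set 1) → L1-HIT  vc=[7]
4: 0x4c (blk 9, set 1) → L1-HIT  vc=[7]
5: 0x3f (blk 7, set 1) → VC-HIT  vc=[9]
6: 0x3c (blk 7, set 1) → L1-HIT  vc=[9]
7: 0x3a (blk 7, set 1) → L1-HIT  vc=[9]
8: 0x38 (blk 7, set 1) → L1-HIT  vc=[9]
9: 0x48 (blk 9, set 1) → VC-HIT  vc=[7]
10: 0x4a (blk 9, set 1) → L1-HIT  vc=[7]
11: 0x4d (blk 9, set 1) → L1-HIT  vc=[7]

OUTCOME = L1-HIT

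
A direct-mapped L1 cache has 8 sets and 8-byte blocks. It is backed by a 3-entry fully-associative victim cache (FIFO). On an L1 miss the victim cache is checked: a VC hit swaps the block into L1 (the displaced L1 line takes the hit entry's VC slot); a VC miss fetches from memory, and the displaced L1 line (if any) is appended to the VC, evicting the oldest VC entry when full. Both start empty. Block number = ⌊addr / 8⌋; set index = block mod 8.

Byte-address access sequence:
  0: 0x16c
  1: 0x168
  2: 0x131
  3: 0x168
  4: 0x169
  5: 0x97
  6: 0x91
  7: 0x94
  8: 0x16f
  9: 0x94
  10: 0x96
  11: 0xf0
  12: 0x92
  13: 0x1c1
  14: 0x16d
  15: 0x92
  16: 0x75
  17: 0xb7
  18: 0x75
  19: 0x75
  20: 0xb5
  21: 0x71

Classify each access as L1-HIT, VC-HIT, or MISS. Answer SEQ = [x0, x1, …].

0: 0x16c (blk 45, set 5) → MISS  vc=[]
1: 0x168 (blk 45, set 5) → L1-HIT  vc=[]
2: 0x131 (blk 38, set 6) → MISS  vc=[]
3: 0x168 (blk 45, set 5) → L1-HIT  vc=[]
4: 0x169 (blk 45, set 5) → L1-HIT  vc=[]
5: 0x97 (blk 18, set 2) → MISS  vc=[]
6: 0x91 (blk 18, set 2) → L1-HIT  vc=[]
7: 0x94 (blk 18, set 2) → L1-HIT  vc=[]
8: 0x16f (blk 45, set 5) → L1-HIT  vc=[]
9: 0x94 (blk 18, set 2) → L1-HIT  vc=[]
10: 0x96 (blk 18, set 2) → L1-HIT  vc=[]
11: 0xf0 (blk 30, set 6) → MISS  vc=[38]
12: 0x92 (blk 18, set 2) → L1-HIT  vc=[38]
13: 0x1c1 (blk 56, set 0) → MISS  vc=[38]
14: 0x16d (blk 45, set 5) → L1-HIT  vc=[38]
15: 0x92 (blk 18, set 2) → L1-HIT  vc=[38]
16: 0x75 (blk 14, set 6) → MISS  vc=[38, 30]
17: 0xb7 (blk 22, set 6) → MISS  vc=[38, 30, 14]
18: 0x75 (blk 14, set 6) → VC-HIT  vc=[38, 30, 22]
19: 0x75 (blk 14, set 6) → L1-HIT  vc=[38, 30, 22]
20: 0xb5 (blk 22, set 6) → VC-HIT  vc=[38, 30, 14]
21: 0x71 (blk 14, set 6) → VC-HIT  vc=[38, 30, 22]

SEQ = [MISS, L1-HIT, MISS, L1-HIT, L1-HIT, MISS, L1-HIT, L1-HIT, L1-HIT, L1-HIT, L1-HIT, MISS, L1-HIT, MISS, L1-HIT, L1-HIT, MISS, MISS, VC-HIT, L1-HIT, VC-HIT, VC-HIT]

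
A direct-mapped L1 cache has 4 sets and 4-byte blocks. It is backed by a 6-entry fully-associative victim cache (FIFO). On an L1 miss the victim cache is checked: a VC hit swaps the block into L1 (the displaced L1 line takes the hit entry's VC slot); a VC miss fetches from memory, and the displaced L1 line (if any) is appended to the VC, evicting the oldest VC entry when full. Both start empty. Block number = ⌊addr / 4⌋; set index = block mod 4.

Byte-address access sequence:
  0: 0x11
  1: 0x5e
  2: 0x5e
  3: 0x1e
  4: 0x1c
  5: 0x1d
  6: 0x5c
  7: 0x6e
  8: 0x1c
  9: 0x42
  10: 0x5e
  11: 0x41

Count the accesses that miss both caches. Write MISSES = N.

MISSES = 5

#0 0x11→b4/s0 MISS; vc=[]
#1 0x5e→b23/s3 MISS; vc=[]
#2 0x5e→b23/s3 L1-HIT; vc=[]
#3 0x1e→b7/s3 MISS; vc=[23]
#4 0x1c→b7/s3 L1-HIT; vc=[23]
#5 0x1d→b7/s3 L1-HIT; vc=[23]
#6 0x5c→b23/s3 VC-HIT; vc=[7]
#7 0x6e→b27/s3 MISS; vc=[7,23]
#8 0x1c→b7/s3 VC-HIT; vc=[27,23]
#9 0x42→b16/s0 MISS; vc=[27,23,4]
#10 0x5e→b23/s3 VC-HIT; vc=[27,7,4]
#11 0x41→b16/s0 L1-HIT; vc=[27,7,4]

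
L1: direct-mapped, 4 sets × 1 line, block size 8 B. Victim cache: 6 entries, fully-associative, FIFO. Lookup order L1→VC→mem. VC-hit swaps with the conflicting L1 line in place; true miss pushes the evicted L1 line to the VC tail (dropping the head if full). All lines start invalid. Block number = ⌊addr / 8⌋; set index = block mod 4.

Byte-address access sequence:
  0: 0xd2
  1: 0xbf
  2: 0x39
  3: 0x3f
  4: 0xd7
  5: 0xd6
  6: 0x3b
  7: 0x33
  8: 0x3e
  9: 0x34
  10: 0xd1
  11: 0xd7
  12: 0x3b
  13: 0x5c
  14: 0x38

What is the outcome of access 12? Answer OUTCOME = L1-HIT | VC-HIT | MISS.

OUTCOME = L1-HIT

#0 0xd2→b26/s2 MISS; vc=[]
#1 0xbf→b23/s3 MISS; vc=[]
#2 0x39→b7/s3 MISS; vc=[23]
#3 0x3f→b7/s3 L1-HIT; vc=[23]
#4 0xd7→b26/s2 L1-HIT; vc=[23]
#5 0xd6→b26/s2 L1-HIT; vc=[23]
#6 0x3b→b7/s3 L1-HIT; vc=[23]
#7 0x33→b6/s2 MISS; vc=[23,26]
#8 0x3e→b7/s3 L1-HIT; vc=[23,26]
#9 0x34→b6/s2 L1-HIT; vc=[23,26]
#10 0xd1→b26/s2 VC-HIT; vc=[23,6]
#11 0xd7→b26/s2 L1-HIT; vc=[23,6]
#12 0x3b→b7/s3 L1-HIT; vc=[23,6]
#13 0x5c→b11/s3 MISS; vc=[23,6,7]
#14 0x38→b7/s3 VC-HIT; vc=[23,6,11]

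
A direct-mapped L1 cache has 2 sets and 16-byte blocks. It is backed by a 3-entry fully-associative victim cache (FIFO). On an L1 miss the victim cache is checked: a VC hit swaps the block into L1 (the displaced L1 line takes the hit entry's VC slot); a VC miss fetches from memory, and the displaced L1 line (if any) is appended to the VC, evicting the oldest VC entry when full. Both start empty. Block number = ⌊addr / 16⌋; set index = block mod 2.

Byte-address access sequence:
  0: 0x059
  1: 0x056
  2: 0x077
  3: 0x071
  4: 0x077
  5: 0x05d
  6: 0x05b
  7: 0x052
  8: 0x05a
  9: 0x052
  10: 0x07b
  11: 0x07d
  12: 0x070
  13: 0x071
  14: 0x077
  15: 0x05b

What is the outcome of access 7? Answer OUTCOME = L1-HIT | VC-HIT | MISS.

OUTCOME = L1-HIT

  [0] addr=0x59 blk=5 s=1: MISS | VC []
  [1] addr=0x56 blk=5 s=1: L1-HIT | VC []
  [2] addr=0x77 blk=7 s=1: MISS | VC [5]
  [3] addr=0x71 blk=7 s=1: L1-HIT | VC [5]
  [4] addr=0x77 blk=7 s=1: L1-HIT | VC [5]
  [5] addr=0x5d blk=5 s=1: VC-HIT | VC [7]
  [6] addr=0x5b blk=5 s=1: L1-HIT | VC [7]
  [7] addr=0x52 blk=5 s=1: L1-HIT | VC [7]
  [8] addr=0x5a blk=5 s=1: L1-HIT | VC [7]
  [9] addr=0x52 blk=5 s=1: L1-HIT | VC [7]
  [10] addr=0x7b blk=7 s=1: VC-HIT | VC [5]
  [11] addr=0x7d blk=7 s=1: L1-HIT | VC [5]
  [12] addr=0x70 blk=7 s=1: L1-HIT | VC [5]
  [13] addr=0x71 blk=7 s=1: L1-HIT | VC [5]
  [14] addr=0x77 blk=7 s=1: L1-HIT | VC [5]
  [15] addr=0x5b blk=5 s=1: VC-HIT | VC [7]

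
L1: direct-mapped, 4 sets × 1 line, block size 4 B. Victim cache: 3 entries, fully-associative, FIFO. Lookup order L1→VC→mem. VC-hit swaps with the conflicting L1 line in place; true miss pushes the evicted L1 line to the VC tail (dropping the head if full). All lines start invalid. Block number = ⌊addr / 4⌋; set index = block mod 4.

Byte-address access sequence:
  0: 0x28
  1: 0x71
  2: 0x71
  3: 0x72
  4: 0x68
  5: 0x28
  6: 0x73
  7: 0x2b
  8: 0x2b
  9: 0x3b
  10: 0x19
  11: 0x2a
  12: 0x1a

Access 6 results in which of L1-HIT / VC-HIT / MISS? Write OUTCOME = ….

  [0] addr=0x28 blk=10 s=2: MISS | VC []
  [1] addr=0x71 blk=28 s=0: MISS | VC []
  [2] addr=0x71 blk=28 s=0: L1-HIT | VC []
  [3] addr=0x72 blk=28 s=0: L1-HIT | VC []
  [4] addr=0x68 blk=26 s=2: MISS | VC [10]
  [5] addr=0x28 blk=10 s=2: VC-HIT | VC [26]
  [6] addr=0x73 blk=28 s=0: L1-HIT | VC [26]
  [7] addr=0x2b blk=10 s=2: L1-HIT | VC [26]
  [8] addr=0x2b blk=10 s=2: L1-HIT | VC [26]
  [9] addr=0x3b blk=14 s=2: MISS | VC [26, 10]
  [10] addr=0x19 blk=6 s=2: MISS | VC [26, 10, 14]
  [11] addr=0x2a blk=10 s=2: VC-HIT | VC [26, 6, 14]
  [12] addr=0x1a blk=6 s=2: VC-HIT | VC [26, 10, 14]

OUTCOME = L1-HIT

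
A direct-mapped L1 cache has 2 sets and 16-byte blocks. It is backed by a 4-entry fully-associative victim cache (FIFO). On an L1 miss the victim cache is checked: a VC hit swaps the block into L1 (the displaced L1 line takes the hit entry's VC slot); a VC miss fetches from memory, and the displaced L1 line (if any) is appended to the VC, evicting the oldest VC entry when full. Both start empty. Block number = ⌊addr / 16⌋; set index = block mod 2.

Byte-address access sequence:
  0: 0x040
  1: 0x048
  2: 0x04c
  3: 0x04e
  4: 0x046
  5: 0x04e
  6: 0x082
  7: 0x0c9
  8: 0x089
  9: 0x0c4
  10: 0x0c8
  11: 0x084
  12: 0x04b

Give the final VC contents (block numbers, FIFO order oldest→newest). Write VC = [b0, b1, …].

VC = [8, 12]

  [0] addr=0x40 blk=4 s=0: MISS | VC []
  [1] addr=0x48 blk=4 s=0: L1-HIT | VC []
  [2] addr=0x4c blk=4 s=0: L1-HIT | VC []
  [3] addr=0x4e blk=4 s=0: L1-HIT | VC []
  [4] addr=0x46 blk=4 s=0: L1-HIT | VC []
  [5] addr=0x4e blk=4 s=0: L1-HIT | VC []
  [6] addr=0x82 blk=8 s=0: MISS | VC [4]
  [7] addr=0xc9 blk=12 s=0: MISS | VC [4, 8]
  [8] addr=0x89 blk=8 s=0: VC-HIT | VC [4, 12]
  [9] addr=0xc4 blk=12 s=0: VC-HIT | VC [4, 8]
  [10] addr=0xc8 blk=12 s=0: L1-HIT | VC [4, 8]
  [11] addr=0x84 blk=8 s=0: VC-HIT | VC [4, 12]
  [12] addr=0x4b blk=4 s=0: VC-HIT | VC [8, 12]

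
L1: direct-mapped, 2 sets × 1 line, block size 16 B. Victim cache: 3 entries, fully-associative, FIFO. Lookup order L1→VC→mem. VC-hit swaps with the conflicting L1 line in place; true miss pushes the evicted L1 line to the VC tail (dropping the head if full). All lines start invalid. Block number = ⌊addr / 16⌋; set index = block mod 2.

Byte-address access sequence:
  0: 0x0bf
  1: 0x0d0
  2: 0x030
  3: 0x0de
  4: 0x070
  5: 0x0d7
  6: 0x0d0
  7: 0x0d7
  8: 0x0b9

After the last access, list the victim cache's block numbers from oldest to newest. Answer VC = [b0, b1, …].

  [0] addr=0xbf blk=11 s=1: MISS | VC []
  [1] addr=0xd0 blk=13 s=1: MISS | VC [11]
  [2] addr=0x30 blk=3 s=1: MISS | VC [11, 13]
  [3] addr=0xde blk=13 s=1: VC-HIT | VC [11, 3]
  [4] addr=0x70 blk=7 s=1: MISS | VC [11, 3, 13]
  [5] addr=0xd7 blk=13 s=1: VC-HIT | VC [11, 3, 7]
  [6] addr=0xd0 blk=13 s=1: L1-HIT | VC [11, 3, 7]
  [7] addr=0xd7 blk=13 s=1: L1-HIT | VC [11, 3, 7]
  [8] addr=0xb9 blk=11 s=1: VC-HIT | VC [13, 3, 7]

VC = [13, 3, 7]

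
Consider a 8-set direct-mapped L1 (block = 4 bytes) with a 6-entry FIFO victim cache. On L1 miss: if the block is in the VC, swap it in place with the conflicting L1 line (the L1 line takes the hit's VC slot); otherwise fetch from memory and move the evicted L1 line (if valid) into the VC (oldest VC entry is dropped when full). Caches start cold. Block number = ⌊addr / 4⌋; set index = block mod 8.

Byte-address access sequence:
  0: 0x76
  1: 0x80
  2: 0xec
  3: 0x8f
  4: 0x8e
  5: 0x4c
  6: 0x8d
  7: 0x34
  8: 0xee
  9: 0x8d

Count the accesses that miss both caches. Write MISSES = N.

#0 0x76→b29/s5 MISS; vc=[]
#1 0x80→b32/s0 MISS; vc=[]
#2 0xec→b59/s3 MISS; vc=[]
#3 0x8f→b35/s3 MISS; vc=[59]
#4 0x8e→b35/s3 L1-HIT; vc=[59]
#5 0x4c→b19/s3 MISS; vc=[59,35]
#6 0x8d→b35/s3 VC-HIT; vc=[59,19]
#7 0x34→b13/s5 MISS; vc=[59,19,29]
#8 0xee→b59/s3 VC-HIT; vc=[35,19,29]
#9 0x8d→b35/s3 VC-HIT; vc=[59,19,29]

MISSES = 6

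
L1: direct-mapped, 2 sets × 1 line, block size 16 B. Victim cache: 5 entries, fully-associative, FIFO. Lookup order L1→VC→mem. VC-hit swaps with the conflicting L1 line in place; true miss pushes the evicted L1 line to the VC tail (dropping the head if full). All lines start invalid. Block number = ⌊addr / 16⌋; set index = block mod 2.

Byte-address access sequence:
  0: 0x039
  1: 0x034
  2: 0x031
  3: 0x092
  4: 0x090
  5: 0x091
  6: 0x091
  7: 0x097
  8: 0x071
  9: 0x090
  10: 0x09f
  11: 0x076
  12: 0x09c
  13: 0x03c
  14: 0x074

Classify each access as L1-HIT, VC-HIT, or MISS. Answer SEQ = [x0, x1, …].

0: 0x39 (blk 3, set 1) → MISS  vc=[]
1: 0x34 (blk 3, set 1) → L1-HIT  vc=[]
2: 0x31 (blk 3, set 1) → L1-HIT  vc=[]
3: 0x92 (blk 9, set 1) → MISS  vc=[3]
4: 0x90 (blk 9, set 1) → L1-HIT  vc=[3]
5: 0x91 (blk 9, set 1) → L1-HIT  vc=[3]
6: 0x91 (blk 9, set 1) → L1-HIT  vc=[3]
7: 0x97 (blk 9, set 1) → L1-HIT  vc=[3]
8: 0x71 (blk 7, set 1) → MISS  vc=[3, 9]
9: 0x90 (blk 9, set 1) → VC-HIT  vc=[3, 7]
10: 0x9f (blk 9, set 1) → L1-HIT  vc=[3, 7]
11: 0x76 (blk 7, set 1) → VC-HIT  vc=[3, 9]
12: 0x9c (blk 9, set 1) → VC-HIT  vc=[3, 7]
13: 0x3c (blk 3, set 1) → VC-HIT  vc=[9, 7]
14: 0x74 (blk 7, set 1) → VC-HIT  vc=[9, 3]

SEQ = [MISS, L1-HIT, L1-HIT, MISS, L1-HIT, L1-HIT, L1-HIT, L1-HIT, MISS, VC-HIT, L1-HIT, VC-HIT, VC-HIT, VC-HIT, VC-HIT]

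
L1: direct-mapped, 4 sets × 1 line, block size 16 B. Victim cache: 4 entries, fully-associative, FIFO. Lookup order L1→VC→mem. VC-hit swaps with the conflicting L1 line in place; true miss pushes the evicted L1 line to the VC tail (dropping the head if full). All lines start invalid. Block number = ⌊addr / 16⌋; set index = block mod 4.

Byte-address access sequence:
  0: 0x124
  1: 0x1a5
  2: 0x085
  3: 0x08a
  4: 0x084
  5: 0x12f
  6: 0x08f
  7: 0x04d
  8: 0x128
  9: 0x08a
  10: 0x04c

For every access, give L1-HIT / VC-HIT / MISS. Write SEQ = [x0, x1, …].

0: 0x124 (blk 18, set 2) → MISS  vc=[]
1: 0x1a5 (blk 26, set 2) → MISS  vc=[18]
2: 0x85 (blk 8, set 0) → MISS  vc=[18]
3: 0x8a (blk 8, set 0) → L1-HIT  vc=[18]
4: 0x84 (blk 8, set 0) → L1-HIT  vc=[18]
5: 0x12f (blk 18, set 2) → VC-HIT  vc=[26]
6: 0x8f (blk 8, set 0) → L1-HIT  vc=[26]
7: 0x4d (blk 4, set 0) → MISS  vc=[26, 8]
8: 0x128 (blk 18, set 2) → L1-HIT  vc=[26, 8]
9: 0x8a (blk 8, set 0) → VC-HIT  vc=[26, 4]
10: 0x4c (blk 4, set 0) → VC-HIT  vc=[26, 8]

SEQ = [MISS, MISS, MISS, L1-HIT, L1-HIT, VC-HIT, L1-HIT, MISS, L1-HIT, VC-HIT, VC-HIT]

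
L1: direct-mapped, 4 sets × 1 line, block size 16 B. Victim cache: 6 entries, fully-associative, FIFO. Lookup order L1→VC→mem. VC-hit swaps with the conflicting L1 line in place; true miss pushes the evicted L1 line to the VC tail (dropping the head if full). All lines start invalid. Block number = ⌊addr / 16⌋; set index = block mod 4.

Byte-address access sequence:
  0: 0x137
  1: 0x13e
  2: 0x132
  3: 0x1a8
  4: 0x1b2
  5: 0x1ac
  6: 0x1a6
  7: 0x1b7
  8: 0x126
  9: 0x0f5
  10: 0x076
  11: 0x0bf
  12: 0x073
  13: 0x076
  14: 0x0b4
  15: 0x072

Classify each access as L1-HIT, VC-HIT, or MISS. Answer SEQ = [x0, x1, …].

SEQ = [MISS, L1-HIT, L1-HIT, MISS, MISS, L1-HIT, L1-HIT, L1-HIT, MISS, MISS, MISS, MISS, VC-HIT, L1-HIT, VC-HIT, VC-HIT]

  [0] addr=0x137 blk=19 s=3: MISS | VC []
  [1] addr=0x13e blk=19 s=3: L1-HIT | VC []
  [2] addr=0x132 blk=19 s=3: L1-HIT | VC []
  [3] addr=0x1a8 blk=26 s=2: MISS | VC []
  [4] addr=0x1b2 blk=27 s=3: MISS | VC [19]
  [5] addr=0x1ac blk=26 s=2: L1-HIT | VC [19]
  [6] addr=0x1a6 blk=26 s=2: L1-HIT | VC [19]
  [7] addr=0x1b7 blk=27 s=3: L1-HIT | VC [19]
  [8] addr=0x126 blk=18 s=2: MISS | VC [19, 26]
  [9] addr=0xf5 blk=15 s=3: MISS | VC [19, 26, 27]
  [10] addr=0x76 blk=7 s=3: MISS | VC [19, 26, 27, 15]
  [11] addr=0xbf blk=11 s=3: MISS | VC [19, 26, 27, 15, 7]
  [12] addr=0x73 blk=7 s=3: VC-HIT | VC [19, 26, 27, 15, 11]
  [13] addr=0x76 blk=7 s=3: L1-HIT | VC [19, 26, 27, 15, 11]
  [14] addr=0xb4 blk=11 s=3: VC-HIT | VC [19, 26, 27, 15, 7]
  [15] addr=0x72 blk=7 s=3: VC-HIT | VC [19, 26, 27, 15, 11]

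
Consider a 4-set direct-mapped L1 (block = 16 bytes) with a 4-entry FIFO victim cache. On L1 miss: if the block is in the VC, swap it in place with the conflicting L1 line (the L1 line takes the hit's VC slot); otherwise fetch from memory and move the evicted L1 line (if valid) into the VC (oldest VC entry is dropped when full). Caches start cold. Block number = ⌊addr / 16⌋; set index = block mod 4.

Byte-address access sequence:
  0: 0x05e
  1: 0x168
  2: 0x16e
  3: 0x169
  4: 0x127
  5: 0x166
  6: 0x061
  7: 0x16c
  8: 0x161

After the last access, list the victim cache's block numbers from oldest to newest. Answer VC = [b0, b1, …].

VC = [18, 6]

#0 0x5e→b5/s1 MISS; vc=[]
#1 0x168→b22/s2 MISS; vc=[]
#2 0x16e→b22/s2 L1-HIT; vc=[]
#3 0x169→b22/s2 L1-HIT; vc=[]
#4 0x127→b18/s2 MISS; vc=[22]
#5 0x166→b22/s2 VC-HIT; vc=[18]
#6 0x61→b6/s2 MISS; vc=[18,22]
#7 0x16c→b22/s2 VC-HIT; vc=[18,6]
#8 0x161→b22/s2 L1-HIT; vc=[18,6]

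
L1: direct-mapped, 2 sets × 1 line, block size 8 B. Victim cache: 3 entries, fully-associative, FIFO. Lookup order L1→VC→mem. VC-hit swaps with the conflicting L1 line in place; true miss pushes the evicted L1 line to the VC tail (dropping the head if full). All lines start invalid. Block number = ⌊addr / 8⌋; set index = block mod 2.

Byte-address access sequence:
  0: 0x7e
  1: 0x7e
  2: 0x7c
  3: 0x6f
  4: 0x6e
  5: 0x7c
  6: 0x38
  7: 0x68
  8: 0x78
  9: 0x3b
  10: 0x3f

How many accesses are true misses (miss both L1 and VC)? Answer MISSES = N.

#0 0x7e→b15/s1 MISS; vc=[]
#1 0x7e→b15/s1 L1-HIT; vc=[]
#2 0x7c→b15/s1 L1-HIT; vc=[]
#3 0x6f→b13/s1 MISS; vc=[15]
#4 0x6e→b13/s1 L1-HIT; vc=[15]
#5 0x7c→b15/s1 VC-HIT; vc=[13]
#6 0x38→b7/s1 MISS; vc=[13,15]
#7 0x68→b13/s1 VC-HIT; vc=[7,15]
#8 0x78→b15/s1 VC-HIT; vc=[7,13]
#9 0x3b→b7/s1 VC-HIT; vc=[15,13]
#10 0x3f→b7/s1 L1-HIT; vc=[15,13]

MISSES = 3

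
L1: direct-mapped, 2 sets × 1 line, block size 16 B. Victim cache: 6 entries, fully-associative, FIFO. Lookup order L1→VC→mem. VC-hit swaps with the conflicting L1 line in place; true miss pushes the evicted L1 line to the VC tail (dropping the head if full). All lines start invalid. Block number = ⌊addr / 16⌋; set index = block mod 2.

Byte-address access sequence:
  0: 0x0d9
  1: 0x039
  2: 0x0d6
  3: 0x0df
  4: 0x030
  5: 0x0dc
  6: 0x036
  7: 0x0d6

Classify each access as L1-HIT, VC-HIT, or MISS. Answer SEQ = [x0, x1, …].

0: 0xd9 (blk 13, set 1) → MISS  vc=[]
1: 0x39 (blk 3, set 1) → MISS  vc=[13]
2: 0xd6 (blk 13, set 1) → VC-HIT  vc=[3]
3: 0xdf (blk 13, set 1) → L1-HIT  vc=[3]
4: 0x30 (blk 3, set 1) → VC-HIT  vc=[13]
5: 0xdc (blk 13, set 1) → VC-HIT  vc=[3]
6: 0x36 (blk 3, set 1) → VC-HIT  vc=[13]
7: 0xd6 (blk 13, set 1) → VC-HIT  vc=[3]

SEQ = [MISS, MISS, VC-HIT, L1-HIT, VC-HIT, VC-HIT, VC-HIT, VC-HIT]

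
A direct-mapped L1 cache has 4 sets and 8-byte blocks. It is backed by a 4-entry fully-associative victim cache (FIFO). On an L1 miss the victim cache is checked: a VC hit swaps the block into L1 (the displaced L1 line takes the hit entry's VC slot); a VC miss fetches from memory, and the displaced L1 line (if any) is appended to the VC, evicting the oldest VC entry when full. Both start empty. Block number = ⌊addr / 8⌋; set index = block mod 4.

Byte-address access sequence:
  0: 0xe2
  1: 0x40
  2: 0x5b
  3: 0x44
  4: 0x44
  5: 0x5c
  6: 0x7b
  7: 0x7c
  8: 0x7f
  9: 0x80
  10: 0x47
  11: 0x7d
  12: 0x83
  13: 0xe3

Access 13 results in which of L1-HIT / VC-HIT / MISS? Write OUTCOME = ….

OUTCOME = VC-HIT

0: 0xe2 (blk 28, set 0) → MISS  vc=[]
1: 0x40 (blk 8, set 0) → MISS  vc=[28]
2: 0x5b (blk 11, set 3) → MISS  vc=[28]
3: 0x44 (blk 8, set 0) → L1-HIT  vc=[28]
4: 0x44 (blk 8, set 0) → L1-HIT  vc=[28]
5: 0x5c (blk 11, set 3) → L1-HIT  vc=[28]
6: 0x7b (blk 15, set 3) → MISS  vc=[28, 11]
7: 0x7c (blk 15, set 3) → L1-HIT  vc=[28, 11]
8: 0x7f (blk 15, set 3) → L1-HIT  vc=[28, 11]
9: 0x80 (blk 16, set 0) → MISS  vc=[28, 11, 8]
10: 0x47 (blk 8, set 0) → VC-HIT  vc=[28, 11, 16]
11: 0x7d (blk 15, set 3) → L1-HIT  vc=[28, 11, 16]
12: 0x83 (blk 16, set 0) → VC-HIT  vc=[28, 11, 8]
13: 0xe3 (blk 28, set 0) → VC-HIT  vc=[16, 11, 8]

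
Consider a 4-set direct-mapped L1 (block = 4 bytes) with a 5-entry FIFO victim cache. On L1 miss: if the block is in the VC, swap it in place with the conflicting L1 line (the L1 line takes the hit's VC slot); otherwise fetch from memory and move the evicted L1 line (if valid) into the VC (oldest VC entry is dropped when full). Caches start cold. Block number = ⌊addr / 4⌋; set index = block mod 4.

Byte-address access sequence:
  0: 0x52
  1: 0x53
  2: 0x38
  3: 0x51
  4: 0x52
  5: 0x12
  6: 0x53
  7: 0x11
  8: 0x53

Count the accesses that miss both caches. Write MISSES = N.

MISSES = 3

  [0] addr=0x52 blk=20 s=0: MISS | VC []
  [1] addr=0x53 blk=20 s=0: L1-HIT | VC []
  [2] addr=0x38 blk=14 s=2: MISS | VC []
  [3] addr=0x51 blk=20 s=0: L1-HIT | VC []
  [4] addr=0x52 blk=20 s=0: L1-HIT | VC []
  [5] addr=0x12 blk=4 s=0: MISS | VC [20]
  [6] addr=0x53 blk=20 s=0: VC-HIT | VC [4]
  [7] addr=0x11 blk=4 s=0: VC-HIT | VC [20]
  [8] addr=0x53 blk=20 s=0: VC-HIT | VC [4]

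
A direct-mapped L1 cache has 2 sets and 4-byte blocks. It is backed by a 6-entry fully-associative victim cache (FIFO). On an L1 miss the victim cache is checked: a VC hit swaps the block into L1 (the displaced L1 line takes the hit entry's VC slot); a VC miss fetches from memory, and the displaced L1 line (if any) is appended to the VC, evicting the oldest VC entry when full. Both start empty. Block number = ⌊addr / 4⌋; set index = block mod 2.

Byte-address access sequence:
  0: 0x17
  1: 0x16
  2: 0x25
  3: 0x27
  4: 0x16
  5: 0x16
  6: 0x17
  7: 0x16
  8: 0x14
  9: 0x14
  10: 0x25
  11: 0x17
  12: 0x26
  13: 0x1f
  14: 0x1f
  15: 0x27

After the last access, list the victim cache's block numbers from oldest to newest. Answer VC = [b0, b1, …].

  [0] addr=0x17 blk=5 s=1: MISS | VC []
  [1] addr=0x16 blk=5 s=1: L1-HIT | VC []
  [2] addr=0x25 blk=9 s=1: MISS | VC [5]
  [3] addr=0x27 blk=9 s=1: L1-HIT | VC [5]
  [4] addr=0x16 blk=5 s=1: VC-HIT | VC [9]
  [5] addr=0x16 blk=5 s=1: L1-HIT | VC [9]
  [6] addr=0x17 blk=5 s=1: L1-HIT | VC [9]
  [7] addr=0x16 blk=5 s=1: L1-HIT | VC [9]
  [8] addr=0x14 blk=5 s=1: L1-HIT | VC [9]
  [9] addr=0x14 blk=5 s=1: L1-HIT | VC [9]
  [10] addr=0x25 blk=9 s=1: VC-HIT | VC [5]
  [11] addr=0x17 blk=5 s=1: VC-HIT | VC [9]
  [12] addr=0x26 blk=9 s=1: VC-HIT | VC [5]
  [13] addr=0x1f blk=7 s=1: MISS | VC [5, 9]
  [14] addr=0x1f blk=7 s=1: L1-HIT | VC [5, 9]
  [15] addr=0x27 blk=9 s=1: VC-HIT | VC [5, 7]

VC = [5, 7]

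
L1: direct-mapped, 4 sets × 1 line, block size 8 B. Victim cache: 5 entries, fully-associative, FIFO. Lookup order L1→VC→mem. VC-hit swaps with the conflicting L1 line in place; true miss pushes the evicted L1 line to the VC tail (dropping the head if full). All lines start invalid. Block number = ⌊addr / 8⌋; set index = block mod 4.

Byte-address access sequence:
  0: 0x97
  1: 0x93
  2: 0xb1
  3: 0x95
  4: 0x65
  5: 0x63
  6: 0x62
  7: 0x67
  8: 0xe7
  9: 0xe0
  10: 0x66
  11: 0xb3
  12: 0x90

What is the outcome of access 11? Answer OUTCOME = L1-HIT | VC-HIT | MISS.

OUTCOME = VC-HIT

#0 0x97→b18/s2 MISS; vc=[]
#1 0x93→b18/s2 L1-HIT; vc=[]
#2 0xb1→b22/s2 MISS; vc=[18]
#3 0x95→b18/s2 VC-HIT; vc=[22]
#4 0x65→b12/s0 MISS; vc=[22]
#5 0x63→b12/s0 L1-HIT; vc=[22]
#6 0x62→b12/s0 L1-HIT; vc=[22]
#7 0x67→b12/s0 L1-HIT; vc=[22]
#8 0xe7→b28/s0 MISS; vc=[22,12]
#9 0xe0→b28/s0 L1-HIT; vc=[22,12]
#10 0x66→b12/s0 VC-HIT; vc=[22,28]
#11 0xb3→b22/s2 VC-HIT; vc=[18,28]
#12 0x90→b18/s2 VC-HIT; vc=[22,28]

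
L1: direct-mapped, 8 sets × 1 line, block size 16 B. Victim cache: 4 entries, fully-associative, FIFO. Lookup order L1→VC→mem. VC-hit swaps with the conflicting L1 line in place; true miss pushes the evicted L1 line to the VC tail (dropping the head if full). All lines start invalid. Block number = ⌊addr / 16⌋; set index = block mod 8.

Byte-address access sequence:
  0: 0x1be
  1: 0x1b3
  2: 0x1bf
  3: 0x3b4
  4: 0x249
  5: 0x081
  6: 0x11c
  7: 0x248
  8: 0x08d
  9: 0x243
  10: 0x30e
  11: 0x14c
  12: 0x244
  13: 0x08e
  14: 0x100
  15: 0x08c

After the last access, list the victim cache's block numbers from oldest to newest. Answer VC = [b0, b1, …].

VC = [27, 48, 20, 16]

0: 0x1be (blk 27, set 3) → MISS  vc=[]
1: 0x1b3 (blk 27, set 3) → L1-HIT  vc=[]
2: 0x1bf (blk 27, set 3) → L1-HIT  vc=[]
3: 0x3b4 (blk 59, set 3) → MISS  vc=[27]
4: 0x249 (blk 36, set 4) → MISS  vc=[27]
5: 0x81 (blk 8, set 0) → MISS  vc=[27]
6: 0x11c (blk 17, set 1) → MISS  vc=[27]
7: 0x248 (blk 36, set 4) → L1-HIT  vc=[27]
8: 0x8d (blk 8, set 0) → L1-HIT  vc=[27]
9: 0x243 (blk 36, set 4) → L1-HIT  vc=[27]
10: 0x30e (blk 48, set 0) → MISS  vc=[27, 8]
11: 0x14c (blk 20, set 4) → MISS  vc=[27, 8, 36]
12: 0x244 (blk 36, set 4) → VC-HIT  vc=[27, 8, 20]
13: 0x8e (blk 8, set 0) → VC-HIT  vc=[27, 48, 20]
14: 0x100 (blk 16, set 0) → MISS  vc=[27, 48, 20, 8]
15: 0x8c (blk 8, set 0) → VC-HIT  vc=[27, 48, 20, 16]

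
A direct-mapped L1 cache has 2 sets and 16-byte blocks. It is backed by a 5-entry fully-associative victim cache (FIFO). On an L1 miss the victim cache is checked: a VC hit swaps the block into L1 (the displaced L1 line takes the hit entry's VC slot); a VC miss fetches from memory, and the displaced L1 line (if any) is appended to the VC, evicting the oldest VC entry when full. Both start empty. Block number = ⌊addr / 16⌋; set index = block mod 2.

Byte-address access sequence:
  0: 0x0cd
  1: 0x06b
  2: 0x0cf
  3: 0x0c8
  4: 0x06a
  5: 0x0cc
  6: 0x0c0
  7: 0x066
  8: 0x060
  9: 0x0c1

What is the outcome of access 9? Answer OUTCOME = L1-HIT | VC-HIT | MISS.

OUTCOME = VC-HIT

  [0] addr=0xcd blk=12 s=0: MISS | VC []
  [1] addr=0x6b blk=6 s=0: MISS | VC [12]
  [2] addr=0xcf blk=12 s=0: VC-HIT | VC [6]
  [3] addr=0xc8 blk=12 s=0: L1-HIT | VC [6]
  [4] addr=0x6a blk=6 s=0: VC-HIT | VC [12]
  [5] addr=0xcc blk=12 s=0: VC-HIT | VC [6]
  [6] addr=0xc0 blk=12 s=0: L1-HIT | VC [6]
  [7] addr=0x66 blk=6 s=0: VC-HIT | VC [12]
  [8] addr=0x60 blk=6 s=0: L1-HIT | VC [12]
  [9] addr=0xc1 blk=12 s=0: VC-HIT | VC [6]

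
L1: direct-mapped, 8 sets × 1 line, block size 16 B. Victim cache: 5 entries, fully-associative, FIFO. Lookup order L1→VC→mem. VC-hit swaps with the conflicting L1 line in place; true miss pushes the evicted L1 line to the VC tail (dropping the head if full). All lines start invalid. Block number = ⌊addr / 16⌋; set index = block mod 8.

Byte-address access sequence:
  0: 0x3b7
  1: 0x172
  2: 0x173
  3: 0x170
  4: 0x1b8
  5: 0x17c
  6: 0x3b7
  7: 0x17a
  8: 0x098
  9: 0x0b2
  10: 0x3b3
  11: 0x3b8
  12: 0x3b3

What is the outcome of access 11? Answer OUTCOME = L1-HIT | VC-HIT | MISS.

OUTCOME = L1-HIT

0: 0x3b7 (blk 59, set 3) → MISS  vc=[]
1: 0x172 (blk 23, set 7) → MISS  vc=[]
2: 0x173 (blk 23, set 7) → L1-HIT  vc=[]
3: 0x170 (blk 23, set 7) → L1-HIT  vc=[]
4: 0x1b8 (blk 27, set 3) → MISS  vc=[59]
5: 0x17c (blk 23, set 7) → L1-HIT  vc=[59]
6: 0x3b7 (blk 59, set 3) → VC-HIT  vc=[27]
7: 0x17a (blk 23, set 7) → L1-HIT  vc=[27]
8: 0x98 (blk 9, set 1) → MISS  vc=[27]
9: 0xb2 (blk 11, set 3) → MISS  vc=[27, 59]
10: 0x3b3 (blk 59, set 3) → VC-HIT  vc=[27, 11]
11: 0x3b8 (blk 59, set 3) → L1-HIT  vc=[27, 11]
12: 0x3b3 (blk 59, set 3) → L1-HIT  vc=[27, 11]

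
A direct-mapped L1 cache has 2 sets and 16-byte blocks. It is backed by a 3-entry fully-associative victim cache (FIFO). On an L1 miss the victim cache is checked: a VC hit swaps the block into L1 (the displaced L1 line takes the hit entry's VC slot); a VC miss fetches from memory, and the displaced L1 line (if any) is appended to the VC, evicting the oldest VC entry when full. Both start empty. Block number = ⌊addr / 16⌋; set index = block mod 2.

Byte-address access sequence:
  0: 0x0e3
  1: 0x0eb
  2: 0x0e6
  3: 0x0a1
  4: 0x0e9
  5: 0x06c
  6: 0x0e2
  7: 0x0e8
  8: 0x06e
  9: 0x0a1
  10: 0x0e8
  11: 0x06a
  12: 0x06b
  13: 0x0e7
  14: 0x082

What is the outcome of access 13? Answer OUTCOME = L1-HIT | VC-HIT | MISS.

OUTCOME = VC-HIT

  [0] addr=0xe3 blk=14 s=0: MISS | VC []
  [1] addr=0xeb blk=14 s=0: L1-HIT | VC []
  [2] addr=0xe6 blk=14 s=0: L1-HIT | VC []
  [3] addr=0xa1 blk=10 s=0: MISS | VC [14]
  [4] addr=0xe9 blk=14 s=0: VC-HIT | VC [10]
  [5] addr=0x6c blk=6 s=0: MISS | VC [10, 14]
  [6] addr=0xe2 blk=14 s=0: VC-HIT | VC [10, 6]
  [7] addr=0xe8 blk=14 s=0: L1-HIT | VC [10, 6]
  [8] addr=0x6e blk=6 s=0: VC-HIT | VC [10, 14]
  [9] addr=0xa1 blk=10 s=0: VC-HIT | VC [6, 14]
  [10] addr=0xe8 blk=14 s=0: VC-HIT | VC [6, 10]
  [11] addr=0x6a blk=6 s=0: VC-HIT | VC [14, 10]
  [12] addr=0x6b blk=6 s=0: L1-HIT | VC [14, 10]
  [13] addr=0xe7 blk=14 s=0: VC-HIT | VC [6, 10]
  [14] addr=0x82 blk=8 s=0: MISS | VC [6, 10, 14]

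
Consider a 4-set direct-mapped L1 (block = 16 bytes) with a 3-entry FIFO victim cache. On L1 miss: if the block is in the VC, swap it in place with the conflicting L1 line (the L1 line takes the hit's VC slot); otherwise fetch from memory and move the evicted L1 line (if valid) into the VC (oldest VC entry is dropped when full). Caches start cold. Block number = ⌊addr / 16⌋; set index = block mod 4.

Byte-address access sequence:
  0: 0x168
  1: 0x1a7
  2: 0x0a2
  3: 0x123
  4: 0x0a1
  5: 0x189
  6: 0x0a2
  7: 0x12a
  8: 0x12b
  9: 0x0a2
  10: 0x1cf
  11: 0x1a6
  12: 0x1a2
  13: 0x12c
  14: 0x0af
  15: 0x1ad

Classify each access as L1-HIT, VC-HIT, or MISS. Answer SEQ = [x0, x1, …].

SEQ = [MISS, MISS, MISS, MISS, VC-HIT, MISS, L1-HIT, VC-HIT, L1-HIT, VC-HIT, MISS, VC-HIT, L1-HIT, VC-HIT, VC-HIT, VC-HIT]

  [0] addr=0x168 blk=22 s=2: MISS | VC []
  [1] addr=0x1a7 blk=26 s=2: MISS | VC [22]
  [2] addr=0xa2 blk=10 s=2: MISS | VC [22, 26]
  [3] addr=0x123 blk=18 s=2: MISS | VC [22, 26, 10]
  [4] addr=0xa1 blk=10 s=2: VC-HIT | VC [22, 26, 18]
  [5] addr=0x189 blk=24 s=0: MISS | VC [22, 26, 18]
  [6] addr=0xa2 blk=10 s=2: L1-HIT | VC [22, 26, 18]
  [7] addr=0x12a blk=18 s=2: VC-HIT | VC [22, 26, 10]
  [8] addr=0x12b blk=18 s=2: L1-HIT | VC [22, 26, 10]
  [9] addr=0xa2 blk=10 s=2: VC-HIT | VC [22, 26, 18]
  [10] addr=0x1cf blk=28 s=0: MISS | VC [26, 18, 24]
  [11] addr=0x1a6 blk=26 s=2: VC-HIT | VC [10, 18, 24]
  [12] addr=0x1a2 blk=26 s=2: L1-HIT | VC [10, 18, 24]
  [13] addr=0x12c blk=18 s=2: VC-HIT | VC [10, 26, 24]
  [14] addr=0xaf blk=10 s=2: VC-HIT | VC [18, 26, 24]
  [15] addr=0x1ad blk=26 s=2: VC-HIT | VC [18, 10, 24]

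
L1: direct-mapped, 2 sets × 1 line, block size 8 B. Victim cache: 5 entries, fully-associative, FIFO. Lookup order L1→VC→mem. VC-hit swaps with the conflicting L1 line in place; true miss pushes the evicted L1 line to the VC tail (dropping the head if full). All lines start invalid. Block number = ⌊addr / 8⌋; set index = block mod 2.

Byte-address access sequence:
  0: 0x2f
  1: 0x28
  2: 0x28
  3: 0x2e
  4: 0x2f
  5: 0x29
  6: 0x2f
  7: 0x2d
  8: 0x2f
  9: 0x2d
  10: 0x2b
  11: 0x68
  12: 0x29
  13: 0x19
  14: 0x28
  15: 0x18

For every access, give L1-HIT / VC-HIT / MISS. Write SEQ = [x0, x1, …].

0: 0x2f (blk 5, set 1) → MISS  vc=[]
1: 0x28 (blk 5, set 1) → L1-HIT  vc=[]
2: 0x28 (blk 5, set 1) → L1-HIT  vc=[]
3: 0x2e (blk 5, set 1) → L1-HIT  vc=[]
4: 0x2f (blk 5, set 1) → L1-HIT  vc=[]
5: 0x29 (blk 5, set 1) → L1-HIT  vc=[]
6: 0x2f (blk 5, set 1) → L1-HIT  vc=[]
7: 0x2d (blk 5, set 1) → L1-HIT  vc=[]
8: 0x2f (blk 5, set 1) → L1-HIT  vc=[]
9: 0x2d (blk 5, set 1) → L1-HIT  vc=[]
10: 0x2b (blk 5, set 1) → L1-HIT  vc=[]
11: 0x68 (blk 13, set 1) → MISS  vc=[5]
12: 0x29 (blk 5, set 1) → VC-HIT  vc=[13]
13: 0x19 (blk 3, set 1) → MISS  vc=[13, 5]
14: 0x28 (blk 5, set 1) → VC-HIT  vc=[13, 3]
15: 0x18 (blk 3, set 1) → VC-HIT  vc=[13, 5]

SEQ = [MISS, L1-HIT, L1-HIT, L1-HIT, L1-HIT, L1-HIT, L1-HIT, L1-HIT, L1-HIT, L1-HIT, L1-HIT, MISS, VC-HIT, MISS, VC-HIT, VC-HIT]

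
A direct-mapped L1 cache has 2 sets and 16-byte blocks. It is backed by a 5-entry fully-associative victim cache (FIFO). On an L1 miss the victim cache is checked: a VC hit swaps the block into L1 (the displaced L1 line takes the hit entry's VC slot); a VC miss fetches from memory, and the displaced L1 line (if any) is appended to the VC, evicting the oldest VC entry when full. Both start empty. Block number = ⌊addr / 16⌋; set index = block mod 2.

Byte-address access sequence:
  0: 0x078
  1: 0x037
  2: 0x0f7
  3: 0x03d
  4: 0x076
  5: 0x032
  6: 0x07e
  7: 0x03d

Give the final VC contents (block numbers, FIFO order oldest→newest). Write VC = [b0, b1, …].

VC = [7, 15]

0: 0x78 (blk 7, set 1) → MISS  vc=[]
1: 0x37 (blk 3, set 1) → MISS  vc=[7]
2: 0xf7 (blk 15, set 1) → MISS  vc=[7, 3]
3: 0x3d (blk 3, set 1) → VC-HIT  vc=[7, 15]
4: 0x76 (blk 7, set 1) → VC-HIT  vc=[3, 15]
5: 0x32 (blk 3, set 1) → VC-HIT  vc=[7, 15]
6: 0x7e (blk 7, set 1) → VC-HIT  vc=[3, 15]
7: 0x3d (blk 3, set 1) → VC-HIT  vc=[7, 15]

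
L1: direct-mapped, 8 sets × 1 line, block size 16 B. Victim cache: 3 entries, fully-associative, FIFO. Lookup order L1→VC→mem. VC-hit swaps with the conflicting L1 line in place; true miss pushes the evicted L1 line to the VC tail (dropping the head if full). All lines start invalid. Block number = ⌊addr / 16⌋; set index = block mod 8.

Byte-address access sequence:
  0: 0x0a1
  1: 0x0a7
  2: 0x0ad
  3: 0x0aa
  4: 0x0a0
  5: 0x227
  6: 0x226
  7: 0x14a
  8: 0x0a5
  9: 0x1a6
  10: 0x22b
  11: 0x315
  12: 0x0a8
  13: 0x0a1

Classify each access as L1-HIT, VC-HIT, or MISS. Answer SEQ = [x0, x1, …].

SEQ = [MISS, L1-HIT, L1-HIT, L1-HIT, L1-HIT, MISS, L1-HIT, MISS, VC-HIT, MISS, VC-HIT, MISS, VC-HIT, L1-HIT]

#0 0xa1→b10/s2 MISS; vc=[]
#1 0xa7→b10/s2 L1-HIT; vc=[]
#2 0xad→b10/s2 L1-HIT; vc=[]
#3 0xaa→b10/s2 L1-HIT; vc=[]
#4 0xa0→b10/s2 L1-HIT; vc=[]
#5 0x227→b34/s2 MISS; vc=[10]
#6 0x226→b34/s2 L1-HIT; vc=[10]
#7 0x14a→b20/s4 MISS; vc=[10]
#8 0xa5→b10/s2 VC-HIT; vc=[34]
#9 0x1a6→b26/s2 MISS; vc=[34,10]
#10 0x22b→b34/s2 VC-HIT; vc=[26,10]
#11 0x315→b49/s1 MISS; vc=[26,10]
#12 0xa8→b10/s2 VC-HIT; vc=[26,34]
#13 0xa1→b10/s2 L1-HIT; vc=[26,34]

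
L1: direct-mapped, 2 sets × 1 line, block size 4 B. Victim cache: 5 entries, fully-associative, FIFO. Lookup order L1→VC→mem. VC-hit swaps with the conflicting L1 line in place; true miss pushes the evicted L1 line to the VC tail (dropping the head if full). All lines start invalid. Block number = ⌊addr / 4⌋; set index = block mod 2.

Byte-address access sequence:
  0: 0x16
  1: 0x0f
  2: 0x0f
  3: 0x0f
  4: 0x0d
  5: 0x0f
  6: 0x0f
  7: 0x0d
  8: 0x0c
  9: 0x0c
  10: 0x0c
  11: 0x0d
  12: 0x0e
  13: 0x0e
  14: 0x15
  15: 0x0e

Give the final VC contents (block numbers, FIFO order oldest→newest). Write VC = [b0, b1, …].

VC = [5]

0: 0x16 (blk 5, set 1) → MISS  vc=[]
1: 0xf (blk 3, set 1) → MISS  vc=[5]
2: 0xf (blk 3, set 1) → L1-HIT  vc=[5]
3: 0xf (blk 3, set 1) → L1-HIT  vc=[5]
4: 0xd (blk 3, set 1) → L1-HIT  vc=[5]
5: 0xf (blk 3, set 1) → L1-HIT  vc=[5]
6: 0xf (blk 3, set 1) → L1-HIT  vc=[5]
7: 0xd (blk 3, set 1) → L1-HIT  vc=[5]
8: 0xc (blk 3, set 1) → L1-HIT  vc=[5]
9: 0xc (blk 3, set 1) → L1-HIT  vc=[5]
10: 0xc (blk 3, set 1) → L1-HIT  vc=[5]
11: 0xd (blk 3, set 1) → L1-HIT  vc=[5]
12: 0xe (blk 3, set 1) → L1-HIT  vc=[5]
13: 0xe (blk 3, set 1) → L1-HIT  vc=[5]
14: 0x15 (blk 5, set 1) → VC-HIT  vc=[3]
15: 0xe (blk 3, set 1) → VC-HIT  vc=[5]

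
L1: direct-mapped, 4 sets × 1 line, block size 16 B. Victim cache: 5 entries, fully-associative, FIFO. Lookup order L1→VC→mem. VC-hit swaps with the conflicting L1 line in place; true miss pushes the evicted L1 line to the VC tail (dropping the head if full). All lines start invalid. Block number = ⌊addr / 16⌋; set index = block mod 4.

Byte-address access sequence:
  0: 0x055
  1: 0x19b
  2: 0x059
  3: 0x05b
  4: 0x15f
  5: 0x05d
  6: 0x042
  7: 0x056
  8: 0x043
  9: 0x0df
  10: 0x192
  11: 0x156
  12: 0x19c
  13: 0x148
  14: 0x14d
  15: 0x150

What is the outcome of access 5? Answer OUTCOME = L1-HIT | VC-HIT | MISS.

OUTCOME = VC-HIT

#0 0x55→b5/s1 MISS; vc=[]
#1 0x19b→b25/s1 MISS; vc=[5]
#2 0x59→b5/s1 VC-HIT; vc=[25]
#3 0x5b→b5/s1 L1-HIT; vc=[25]
#4 0x15f→b21/s1 MISS; vc=[25,5]
#5 0x5d→b5/s1 VC-HIT; vc=[25,21]
#6 0x42→b4/s0 MISS; vc=[25,21]
#7 0x56→b5/s1 L1-HIT; vc=[25,21]
#8 0x43→b4/s0 L1-HIT; vc=[25,21]
#9 0xdf→b13/s1 MISS; vc=[25,21,5]
#10 0x192→b25/s1 VC-HIT; vc=[13,21,5]
#11 0x156→b21/s1 VC-HIT; vc=[13,25,5]
#12 0x19c→b25/s1 VC-HIT; vc=[13,21,5]
#13 0x148→b20/s0 MISS; vc=[13,21,5,4]
#14 0x14d→b20/s0 L1-HIT; vc=[13,21,5,4]
#15 0x150→b21/s1 VC-HIT; vc=[13,25,5,4]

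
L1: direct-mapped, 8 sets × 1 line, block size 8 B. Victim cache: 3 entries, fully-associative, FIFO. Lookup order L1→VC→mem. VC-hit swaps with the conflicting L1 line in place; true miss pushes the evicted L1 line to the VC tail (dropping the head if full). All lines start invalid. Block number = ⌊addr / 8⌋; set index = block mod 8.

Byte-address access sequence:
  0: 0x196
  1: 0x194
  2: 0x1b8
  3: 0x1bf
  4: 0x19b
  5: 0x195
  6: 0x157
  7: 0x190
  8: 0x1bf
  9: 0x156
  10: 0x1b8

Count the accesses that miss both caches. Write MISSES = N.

  [0] addr=0x196 blk=50 s=2: MISS | VC []
  [1] addr=0x194 blk=50 s=2: L1-HIT | VC []
  [2] addr=0x1b8 blk=55 s=7: MISS | VC []
  [3] addr=0x1bf blk=55 s=7: L1-HIT | VC []
  [4] addr=0x19b blk=51 s=3: MISS | VC []
  [5] addr=0x195 blk=50 s=2: L1-HIT | VC []
  [6] addr=0x157 blk=42 s=2: MISS | VC [50]
  [7] addr=0x190 blk=50 s=2: VC-HIT | VC [42]
  [8] addr=0x1bf blk=55 s=7: L1-HIT | VC [42]
  [9] addr=0x156 blk=42 s=2: VC-HIT | VC [50]
  [10] addr=0x1b8 blk=55 s=7: L1-HIT | VC [50]

MISSES = 4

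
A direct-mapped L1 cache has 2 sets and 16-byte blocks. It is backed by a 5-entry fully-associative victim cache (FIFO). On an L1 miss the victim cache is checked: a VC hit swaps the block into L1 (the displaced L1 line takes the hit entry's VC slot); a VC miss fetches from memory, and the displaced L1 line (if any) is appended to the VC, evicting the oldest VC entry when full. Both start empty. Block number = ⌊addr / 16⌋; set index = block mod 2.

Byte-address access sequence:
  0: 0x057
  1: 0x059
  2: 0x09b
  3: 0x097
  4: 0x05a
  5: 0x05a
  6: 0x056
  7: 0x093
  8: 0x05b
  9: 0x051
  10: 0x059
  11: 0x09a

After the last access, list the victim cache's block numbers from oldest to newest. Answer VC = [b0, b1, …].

#0 0x57→b5/s1 MISS; vc=[]
#1 0x59→b5/s1 L1-HIT; vc=[]
#2 0x9b→b9/s1 MISS; vc=[5]
#3 0x97→b9/s1 L1-HIT; vc=[5]
#4 0x5a→b5/s1 VC-HIT; vc=[9]
#5 0x5a→b5/s1 L1-HIT; vc=[9]
#6 0x56→b5/s1 L1-HIT; vc=[9]
#7 0x93→b9/s1 VC-HIT; vc=[5]
#8 0x5b→b5/s1 VC-HIT; vc=[9]
#9 0x51→b5/s1 L1-HIT; vc=[9]
#10 0x59→b5/s1 L1-HIT; vc=[9]
#11 0x9a→b9/s1 VC-HIT; vc=[5]

VC = [5]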